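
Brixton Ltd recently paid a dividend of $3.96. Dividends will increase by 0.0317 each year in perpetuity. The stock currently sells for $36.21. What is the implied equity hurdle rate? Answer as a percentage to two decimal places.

Rearranging the constant-growth DDM: r = D₁/P₀ + g.
D₁ = 3.96 × (1 + 0.0317) = 4.0855.
r = 4.0855 / 36.21 + 0.0317 = 0.11283 + 0.0317 = 0.14453

14.45%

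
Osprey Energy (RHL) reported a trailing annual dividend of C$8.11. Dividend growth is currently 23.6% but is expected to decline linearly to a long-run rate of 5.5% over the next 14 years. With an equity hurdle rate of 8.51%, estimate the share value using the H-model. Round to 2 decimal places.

H-model: P₀ = D₀[(1+g_L) + H(g_S−g_L)]/(r−g_L), with H = 14/2 = 7.
P₀ = 8.11 × [(1+0.055) + 7×(0.236−0.055)] / (0.0851−0.055)
   = 8.11 × 2.3220 / 0.0301 = 625.6286

C$625.63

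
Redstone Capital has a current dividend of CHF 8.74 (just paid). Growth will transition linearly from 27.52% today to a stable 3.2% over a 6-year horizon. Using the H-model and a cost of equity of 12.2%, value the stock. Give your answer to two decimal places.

H-model: P₀ = D₀[(1+g_L) + H(g_S−g_L)]/(r−g_L), with H = 6/2 = 3.
P₀ = 8.74 × [(1+0.032) + 3×(0.2752−0.032)] / (0.122−0.032)
   = 8.74 × 1.7616 / 0.09 = 171.0709

CHF 171.07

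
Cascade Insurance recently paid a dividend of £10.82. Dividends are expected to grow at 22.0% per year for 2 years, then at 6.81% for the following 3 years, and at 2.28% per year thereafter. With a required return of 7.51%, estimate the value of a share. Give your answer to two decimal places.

£334.66

Three-stage DDM. Project D₁…D_5; terminal Gordon value at t=5 with g = 0.0228; discount at r = 0.0751.
D_1 = 13.2004
D_2 = 16.1045
D_3 = 17.2012
D_4 = 18.3726
D_5 = 19.6238
TV_5 = 20.0712/(0.0751−0.0228) = 383.7706
P₀ = Σ Dₜ/(1+r)ᵗ + TV_5/(1+r)^5 = 334.6634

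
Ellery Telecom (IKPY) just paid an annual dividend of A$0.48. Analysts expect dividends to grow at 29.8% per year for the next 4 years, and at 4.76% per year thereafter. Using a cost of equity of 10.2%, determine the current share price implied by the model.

A$20.73

Two-stage DDM. Project D₁…D_4 at 0.298, terminal growth 0.0476, discount at r = 0.102.
D_1 = 0.6230
D_2 = 0.8087
D_3 = 1.0497
D_4 = 1.3625
Terminal value at t=4: TV = D_5/(r−g) = 1.4274/(0.102−0.0476) = 26.2384
P₀ = 0.6230/(1+0.102)^1 + 0.8087/(1+0.102)^2 + 1.0497/(1+0.102)^3 + 1.3625/(1+0.102)^4 + 26.2384/(1+0.102)^4 = 20.7309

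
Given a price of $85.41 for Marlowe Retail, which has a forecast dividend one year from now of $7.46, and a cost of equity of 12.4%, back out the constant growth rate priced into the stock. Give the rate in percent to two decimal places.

3.67%

From P₀ = D₁/(r − g), the implied growth is g = r − D₁/P₀.
g = 0.124 − 7.46/85.41 = 0.124 − 0.08734 = 0.03666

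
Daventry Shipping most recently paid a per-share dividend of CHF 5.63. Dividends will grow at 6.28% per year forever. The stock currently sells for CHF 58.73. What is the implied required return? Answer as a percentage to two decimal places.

Rearranging the constant-growth DDM: r = D₁/P₀ + g.
D₁ = 5.63 × (1 + 0.0628) = 5.9836.
r = 5.9836 / 58.73 + 0.0628 = 0.10188 + 0.0628 = 0.16468

16.47%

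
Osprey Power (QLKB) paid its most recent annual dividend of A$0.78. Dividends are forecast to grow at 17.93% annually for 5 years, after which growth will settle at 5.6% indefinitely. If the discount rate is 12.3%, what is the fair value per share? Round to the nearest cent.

Two-stage DDM. Project D₁…D_5 at 0.1793, terminal growth 0.056, discount at r = 0.123.
D_1 = 0.9199
D_2 = 1.0848
D_3 = 1.2793
D_4 = 1.5087
D_5 = 1.7792
Terminal value at t=5: TV = D_6/(r−g) = 1.8788/(0.123−0.056) = 28.0418
P₀ = 0.9199/(1+0.123)^1 + 1.0848/(1+0.123)^2 + 1.2793/(1+0.123)^3 + 1.5087/(1+0.123)^4 + 1.7792/(1+0.123)^5 + 28.0418/(1+0.123)^5 = 20.2275

A$20.23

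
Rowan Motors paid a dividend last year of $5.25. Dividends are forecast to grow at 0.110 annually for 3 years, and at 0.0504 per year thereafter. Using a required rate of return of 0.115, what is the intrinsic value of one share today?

Two-stage DDM. Project D₁…D_3 at 0.11, terminal growth 0.0504, discount at r = 0.115.
D_1 = 5.8275
D_2 = 6.4685
D_3 = 7.1801
Terminal value at t=3: TV = D_4/(r−g) = 7.5419/(0.115−0.0504) = 116.7483
P₀ = 5.8275/(1+0.115)^1 + 6.4685/(1+0.115)^2 + 7.1801/(1+0.115)^3 + 116.7483/(1+0.115)^3 = 99.8312

$99.83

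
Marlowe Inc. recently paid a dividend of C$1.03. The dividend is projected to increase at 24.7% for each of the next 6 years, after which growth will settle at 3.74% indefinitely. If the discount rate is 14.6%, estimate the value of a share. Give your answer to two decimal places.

C$24.72

Two-stage DDM. Project D₁…D_6 at 0.247, terminal growth 0.0374, discount at r = 0.146.
D_1 = 1.2844
D_2 = 1.6017
D_3 = 1.9973
D_4 = 2.4906
D_5 = 3.1058
D_6 = 3.8729
Terminal value at t=6: TV = D_7/(r−g) = 4.0177/(0.146−0.0374) = 36.9958
P₀ = 1.2844/(1+0.146)^1 + 1.6017/(1+0.146)^2 + 1.9973/(1+0.146)^3 + 2.4906/(1+0.146)^4 + 3.1058/(1+0.146)^5 + 3.8729/(1+0.146)^6 + 36.9958/(1+0.146)^6 = 24.7245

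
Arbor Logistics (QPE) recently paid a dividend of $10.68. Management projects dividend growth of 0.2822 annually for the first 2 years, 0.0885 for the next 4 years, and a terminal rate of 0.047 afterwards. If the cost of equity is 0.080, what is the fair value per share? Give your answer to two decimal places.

$581.96

Three-stage DDM. Project D₁…D_6; terminal Gordon value at t=6 with g = 0.047; discount at r = 0.08.
D_1 = 13.6939
D_2 = 17.5583
D_3 = 19.1122
D_4 = 20.8037
D_5 = 22.6448
D_6 = 24.6488
TV_6 = 25.8073/(0.08−0.047) = 782.0406
P₀ = Σ Dₜ/(1+r)ᵗ + TV_6/(1+r)^6 = 581.9590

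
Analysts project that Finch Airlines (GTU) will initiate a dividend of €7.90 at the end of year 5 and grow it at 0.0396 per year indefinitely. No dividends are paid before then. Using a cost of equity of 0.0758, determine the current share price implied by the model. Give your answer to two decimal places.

Deferred-dividend DDM. At t=4 the remaining stream is a growing perpetuity with first payment D_5 = 7.90.
V_4 = D_5/(r−g) = 7.90/(0.0758−0.0396) = 218.2320
P₀ = V_4/(1+r)^4 = 218.2320/(1+0.0758)^4 = 162.9267

€162.93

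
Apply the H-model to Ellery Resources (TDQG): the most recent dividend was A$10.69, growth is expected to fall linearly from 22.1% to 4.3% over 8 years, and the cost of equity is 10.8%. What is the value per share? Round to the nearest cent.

A$288.63

H-model: P₀ = D₀[(1+g_L) + H(g_S−g_L)]/(r−g_L), with H = 8/2 = 4.
P₀ = 10.69 × [(1+0.043) + 4×(0.221−0.043)] / (0.108−0.043)
   = 10.69 × 1.7550 / 0.065 = 288.6300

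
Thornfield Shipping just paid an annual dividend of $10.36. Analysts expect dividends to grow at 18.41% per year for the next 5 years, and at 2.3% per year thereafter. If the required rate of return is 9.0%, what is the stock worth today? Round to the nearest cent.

$306.18

Two-stage DDM. Project D₁…D_5 at 0.1841, terminal growth 0.023, discount at r = 0.09.
D_1 = 12.2673
D_2 = 14.5257
D_3 = 17.1999
D_4 = 20.3664
D_5 = 24.1158
Terminal value at t=5: TV = D_6/(r−g) = 24.6705/(0.09−0.023) = 368.2159
P₀ = 12.2673/(1+0.09)^1 + 14.5257/(1+0.09)^2 + 17.1999/(1+0.09)^3 + 20.3664/(1+0.09)^4 + 24.1158/(1+0.09)^5 + 368.2159/(1+0.09)^5 = 306.1785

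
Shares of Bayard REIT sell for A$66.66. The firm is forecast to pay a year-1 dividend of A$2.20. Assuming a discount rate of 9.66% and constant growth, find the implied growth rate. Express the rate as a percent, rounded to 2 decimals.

6.36%

From P₀ = D₁/(r − g), the implied growth is g = r − D₁/P₀.
g = 0.0966 − 2.20/66.66 = 0.0966 − 0.03300 = 0.06360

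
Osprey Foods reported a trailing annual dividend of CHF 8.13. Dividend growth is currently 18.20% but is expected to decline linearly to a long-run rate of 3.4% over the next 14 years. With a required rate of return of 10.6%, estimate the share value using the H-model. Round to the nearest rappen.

CHF 233.74

H-model: P₀ = D₀[(1+g_L) + H(g_S−g_L)]/(r−g_L), with H = 14/2 = 7.
P₀ = 8.13 × [(1+0.034) + 7×(0.182−0.034)] / (0.106−0.034)
   = 8.13 × 2.0700 / 0.072 = 233.7375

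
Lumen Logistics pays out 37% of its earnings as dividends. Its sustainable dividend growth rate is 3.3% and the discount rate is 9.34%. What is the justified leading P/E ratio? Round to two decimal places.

Justified leading P/E = b/(r−g) = 0.37/(0.0934−0.033) = 6.1258

6.13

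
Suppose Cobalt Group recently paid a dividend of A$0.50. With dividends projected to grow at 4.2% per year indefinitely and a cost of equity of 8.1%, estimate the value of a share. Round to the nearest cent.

A$13.36

Gordon growth model: P₀ = D₁/(r − g). D₁ = 0.50 × (1 + 0.042) = 0.5210.
P₀ = 0.5210 / (0.081 − 0.042) = 0.5210 / 0.039 = 13.3590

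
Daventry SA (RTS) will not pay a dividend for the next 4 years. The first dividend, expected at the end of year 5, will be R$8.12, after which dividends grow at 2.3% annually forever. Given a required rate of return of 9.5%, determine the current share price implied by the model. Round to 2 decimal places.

R$78.45

Deferred-dividend DDM. At t=4 the remaining stream is a growing perpetuity with first payment D_5 = 8.12.
V_4 = D_5/(r−g) = 8.12/(0.095−0.023) = 112.7778
P₀ = V_4/(1+r)^4 = 112.7778/(1+0.095)^4 = 78.4453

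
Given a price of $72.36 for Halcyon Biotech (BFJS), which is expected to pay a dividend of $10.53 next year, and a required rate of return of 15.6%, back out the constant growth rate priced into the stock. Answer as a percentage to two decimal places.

From P₀ = D₁/(r − g), the implied growth is g = r − D₁/P₀.
g = 0.156 − 10.53/72.36 = 0.156 − 0.14552 = 0.01048

1.05%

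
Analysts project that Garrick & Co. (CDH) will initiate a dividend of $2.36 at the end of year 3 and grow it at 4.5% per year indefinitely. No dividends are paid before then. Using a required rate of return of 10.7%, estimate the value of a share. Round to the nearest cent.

$31.06

Deferred-dividend DDM. At t=2 the remaining stream is a growing perpetuity with first payment D_3 = 2.36.
V_2 = D_3/(r−g) = 2.36/(0.107−0.045) = 38.0645
P₀ = V_2/(1+r)^2 = 38.0645/(1+0.107)^2 = 31.0617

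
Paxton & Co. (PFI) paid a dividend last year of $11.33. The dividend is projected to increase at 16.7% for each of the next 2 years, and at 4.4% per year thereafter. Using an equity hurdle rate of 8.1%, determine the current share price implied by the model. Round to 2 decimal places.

Two-stage DDM. Project D₁…D_2 at 0.167, terminal growth 0.044, discount at r = 0.081.
D_1 = 13.2221
D_2 = 15.4302
Terminal value at t=2: TV = D_3/(r−g) = 16.1091/(0.081−0.044) = 435.3819
P₀ = 13.2221/(1+0.081)^1 + 15.4302/(1+0.081)^2 + 435.3819/(1+0.081)^2 = 398.0154

$398.02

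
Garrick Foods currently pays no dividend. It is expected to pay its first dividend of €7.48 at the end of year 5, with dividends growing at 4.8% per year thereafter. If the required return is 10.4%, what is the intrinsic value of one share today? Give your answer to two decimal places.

€89.92

Deferred-dividend DDM. At t=4 the remaining stream is a growing perpetuity with first payment D_5 = 7.48.
V_4 = D_5/(r−g) = 7.48/(0.104−0.048) = 133.5714
P₀ = V_4/(1+r)^4 = 133.5714/(1+0.104)^4 = 89.9161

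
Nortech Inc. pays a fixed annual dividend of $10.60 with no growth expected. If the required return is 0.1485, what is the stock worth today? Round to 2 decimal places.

Zero-growth DDM (perpetuity): P₀ = D/r = 10.60 / 0.1485 = 71.3805

$71.38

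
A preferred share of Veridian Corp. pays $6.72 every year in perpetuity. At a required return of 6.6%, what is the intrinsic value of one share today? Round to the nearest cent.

$101.82

Zero-growth DDM (perpetuity): P₀ = D/r = 6.72 / 0.066 = 101.8182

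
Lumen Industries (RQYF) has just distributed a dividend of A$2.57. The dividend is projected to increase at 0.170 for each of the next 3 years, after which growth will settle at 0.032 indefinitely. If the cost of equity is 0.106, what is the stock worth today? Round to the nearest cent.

A$51.07

Two-stage DDM. Project D₁…D_3 at 0.17, terminal growth 0.032, discount at r = 0.106.
D_1 = 3.0069
D_2 = 3.5181
D_3 = 4.1161
Terminal value at t=3: TV = D_4/(r−g) = 4.2479/(0.106−0.032) = 57.4035
P₀ = 3.0069/(1+0.106)^1 + 3.5181/(1+0.106)^2 + 4.1161/(1+0.106)^3 + 57.4035/(1+0.106)^3 = 51.0672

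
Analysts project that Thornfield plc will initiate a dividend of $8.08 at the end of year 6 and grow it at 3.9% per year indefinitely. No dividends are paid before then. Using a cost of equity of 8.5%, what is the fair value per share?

Deferred-dividend DDM. At t=5 the remaining stream is a growing perpetuity with first payment D_6 = 8.08.
V_5 = D_6/(r−g) = 8.08/(0.085−0.039) = 175.6522
P₀ = V_5/(1+r)^5 = 175.6522/(1+0.085)^5 = 116.8167

$116.82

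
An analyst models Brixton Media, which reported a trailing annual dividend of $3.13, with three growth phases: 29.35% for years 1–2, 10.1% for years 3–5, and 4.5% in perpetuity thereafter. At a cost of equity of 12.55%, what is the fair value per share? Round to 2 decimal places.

$69.84

Three-stage DDM. Project D₁…D_5; terminal Gordon value at t=5 with g = 0.045; discount at r = 0.1255.
D_1 = 4.0487
D_2 = 5.2369
D_3 = 5.7659
D_4 = 6.3482
D_5 = 6.9894
TV_5 = 7.3039/(0.1255−0.045) = 90.7318
P₀ = Σ Dₜ/(1+r)ᵗ + TV_5/(1+r)^5 = 69.8396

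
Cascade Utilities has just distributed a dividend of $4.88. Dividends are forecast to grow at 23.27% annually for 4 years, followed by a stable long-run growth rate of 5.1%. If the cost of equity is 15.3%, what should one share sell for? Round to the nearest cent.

$88.83

Two-stage DDM. Project D₁…D_4 at 0.2327, terminal growth 0.051, discount at r = 0.153.
D_1 = 6.0156
D_2 = 7.4154
D_3 = 9.1410
D_4 = 11.2681
Terminal value at t=4: TV = D_5/(r−g) = 11.8427/(0.153−0.051) = 116.1053
P₀ = 6.0156/(1+0.153)^1 + 7.4154/(1+0.153)^2 + 9.1410/(1+0.153)^3 + 11.2681/(1+0.153)^4 + 116.1053/(1+0.153)^4 = 88.8300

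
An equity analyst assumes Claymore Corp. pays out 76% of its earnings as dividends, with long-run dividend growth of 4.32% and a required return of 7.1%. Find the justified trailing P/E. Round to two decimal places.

Justified trailing P/E = b(1+g)/(r−g) = 0.76×(1+0.0432)/(0.071−0.0432) = 28.5191

28.52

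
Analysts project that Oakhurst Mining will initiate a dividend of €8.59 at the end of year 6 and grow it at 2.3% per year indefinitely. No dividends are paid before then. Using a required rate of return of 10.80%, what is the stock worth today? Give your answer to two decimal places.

€60.52

Deferred-dividend DDM. At t=5 the remaining stream is a growing perpetuity with first payment D_6 = 8.59.
V_5 = D_6/(r−g) = 8.59/(0.108−0.023) = 101.0588
P₀ = V_5/(1+r)^5 = 101.0588/(1+0.108)^5 = 60.5167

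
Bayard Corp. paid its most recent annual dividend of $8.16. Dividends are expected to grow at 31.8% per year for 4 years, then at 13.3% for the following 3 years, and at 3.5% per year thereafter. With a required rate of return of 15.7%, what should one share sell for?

Three-stage DDM. Project D₁…D_7; terminal Gordon value at t=7 with g = 0.035; discount at r = 0.157.
D_1 = 10.7549
D_2 = 14.1749
D_3 = 18.6826
D_4 = 24.6236
D_5 = 27.8986
D_6 = 31.6091
D_7 = 35.8131
TV_7 = 37.0665/(0.157−0.035) = 303.8240
P₀ = Σ Dₜ/(1+r)ᵗ + TV_7/(1+r)^7 = 194.6926

$194.69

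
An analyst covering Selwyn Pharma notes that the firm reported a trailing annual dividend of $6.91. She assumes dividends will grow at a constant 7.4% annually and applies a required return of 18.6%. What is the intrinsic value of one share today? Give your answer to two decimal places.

Gordon growth model: P₀ = D₁/(r − g). D₁ = 6.91 × (1 + 0.074) = 7.4213.
P₀ = 7.4213 / (0.186 − 0.074) = 7.4213 / 0.112 = 66.2620

$66.26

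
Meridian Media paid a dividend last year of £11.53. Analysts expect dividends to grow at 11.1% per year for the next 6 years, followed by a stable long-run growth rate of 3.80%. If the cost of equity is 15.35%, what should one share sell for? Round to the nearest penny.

Two-stage DDM. Project D₁…D_6 at 0.111, terminal growth 0.038, discount at r = 0.1535.
D_1 = 12.8098
D_2 = 14.2317
D_3 = 15.8114
D_4 = 17.5665
D_5 = 19.5164
D_6 = 21.6827
Terminal value at t=6: TV = D_7/(r−g) = 22.5067/(0.1535−0.038) = 194.8628
P₀ = 12.8098/(1+0.1535)^1 + 14.2317/(1+0.1535)^2 + 15.8114/(1+0.1535)^3 + 17.5665/(1+0.1535)^4 + 19.5164/(1+0.1535)^5 + 21.6827/(1+0.1535)^6 + 194.8628/(1+0.1535)^6 = 143.5094

£143.51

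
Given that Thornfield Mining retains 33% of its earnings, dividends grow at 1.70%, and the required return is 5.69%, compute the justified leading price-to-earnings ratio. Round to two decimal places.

Payout ratio b = 1 − 0.33 = 0.67.
Justified leading P/E = b/(r−g) = 0.67/(0.0569−0.017) = 16.7920

16.79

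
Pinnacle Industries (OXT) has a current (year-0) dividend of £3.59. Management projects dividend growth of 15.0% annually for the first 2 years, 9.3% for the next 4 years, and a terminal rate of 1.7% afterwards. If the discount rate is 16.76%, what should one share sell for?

Three-stage DDM. Project D₁…D_6; terminal Gordon value at t=6 with g = 0.017; discount at r = 0.1676.
D_1 = 4.1285
D_2 = 4.7478
D_3 = 5.1893
D_4 = 5.6719
D_5 = 6.1994
D_6 = 6.7760
TV_6 = 6.8912/(0.1676−0.017) = 45.7580
P₀ = Σ Dₜ/(1+r)ᵗ + TV_6/(1+r)^6 = 36.9208

£36.92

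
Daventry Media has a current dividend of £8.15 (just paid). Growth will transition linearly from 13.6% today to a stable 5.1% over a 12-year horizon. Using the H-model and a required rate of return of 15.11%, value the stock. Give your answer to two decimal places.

H-model: P₀ = D₀[(1+g_L) + H(g_S−g_L)]/(r−g_L), with H = 12/2 = 6.
P₀ = 8.15 × [(1+0.051) + 6×(0.136−0.051)] / (0.1511−0.051)
   = 8.15 × 1.5610 / 0.1001 = 127.0944

£127.09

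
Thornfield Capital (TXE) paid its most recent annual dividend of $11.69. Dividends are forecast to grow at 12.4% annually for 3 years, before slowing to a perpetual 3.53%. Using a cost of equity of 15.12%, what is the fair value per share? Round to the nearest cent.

Two-stage DDM. Project D₁…D_3 at 0.124, terminal growth 0.0353, discount at r = 0.1512.
D_1 = 13.1396
D_2 = 14.7689
D_3 = 16.6002
Terminal value at t=3: TV = D_4/(r−g) = 17.1862/(0.1512−0.0353) = 148.2847
P₀ = 13.1396/(1+0.1512)^1 + 14.7689/(1+0.1512)^2 + 16.6002/(1+0.1512)^3 + 148.2847/(1+0.1512)^3 = 130.6337

$130.63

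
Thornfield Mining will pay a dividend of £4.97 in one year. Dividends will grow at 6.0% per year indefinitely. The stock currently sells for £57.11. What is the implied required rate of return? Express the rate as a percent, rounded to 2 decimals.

14.70%

Rearranging the constant-growth DDM: r = D₁/P₀ + g.
r = 4.9700 / 57.11 + 0.06 = 0.08703 + 0.06 = 0.14703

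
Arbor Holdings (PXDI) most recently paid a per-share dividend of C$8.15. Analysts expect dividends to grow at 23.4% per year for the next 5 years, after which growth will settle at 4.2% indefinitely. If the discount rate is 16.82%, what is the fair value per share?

C$136.68

Two-stage DDM. Project D₁…D_5 at 0.234, terminal growth 0.042, discount at r = 0.1682.
D_1 = 10.0571
D_2 = 12.4105
D_3 = 15.3145
D_4 = 18.8981
D_5 = 23.3203
Terminal value at t=5: TV = D_6/(r−g) = 24.2997/(0.1682−0.042) = 192.5492
P₀ = 10.0571/(1+0.1682)^1 + 12.4105/(1+0.1682)^2 + 15.3145/(1+0.1682)^3 + 18.8981/(1+0.1682)^4 + 23.3203/(1+0.1682)^5 + 192.5492/(1+0.1682)^5 = 136.6779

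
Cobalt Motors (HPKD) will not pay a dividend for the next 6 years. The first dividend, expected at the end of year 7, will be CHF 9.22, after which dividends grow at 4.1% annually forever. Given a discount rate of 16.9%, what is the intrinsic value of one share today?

Deferred-dividend DDM. At t=6 the remaining stream is a growing perpetuity with first payment D_7 = 9.22.
V_6 = D_7/(r−g) = 9.22/(0.169−0.041) = 72.0312
P₀ = V_6/(1+r)^6 = 72.0312/(1+0.169)^6 = 28.2250

CHF 28.22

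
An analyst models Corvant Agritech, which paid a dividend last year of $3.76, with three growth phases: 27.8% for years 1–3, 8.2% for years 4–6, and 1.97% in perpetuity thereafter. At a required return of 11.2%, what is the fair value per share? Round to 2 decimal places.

Three-stage DDM. Project D₁…D_6; terminal Gordon value at t=6 with g = 0.0197; discount at r = 0.112.
D_1 = 4.8053
D_2 = 6.1411
D_3 = 7.8484
D_4 = 8.4920
D_5 = 9.1883
D_6 = 9.9417
TV_6 = 10.1376/(0.112−0.0197) = 109.8330
P₀ = Σ Dₜ/(1+r)ᵗ + TV_6/(1+r)^6 = 89.3017

$89.30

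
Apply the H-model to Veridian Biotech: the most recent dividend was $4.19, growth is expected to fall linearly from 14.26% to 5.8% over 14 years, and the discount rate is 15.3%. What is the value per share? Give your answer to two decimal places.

$72.78

H-model: P₀ = D₀[(1+g_L) + H(g_S−g_L)]/(r−g_L), with H = 14/2 = 7.
P₀ = 4.19 × [(1+0.058) + 7×(0.1426−0.058)] / (0.153−0.058)
   = 4.19 × 1.6502 / 0.095 = 72.7825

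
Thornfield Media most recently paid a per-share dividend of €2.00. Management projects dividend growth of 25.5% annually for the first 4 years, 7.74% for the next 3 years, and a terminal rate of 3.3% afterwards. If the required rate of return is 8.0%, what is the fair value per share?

€102.27

Three-stage DDM. Project D₁…D_7; terminal Gordon value at t=7 with g = 0.033; discount at r = 0.08.
D_1 = 2.5100
D_2 = 3.1500
D_3 = 3.9533
D_4 = 4.9614
D_5 = 5.3454
D_6 = 5.7592
D_7 = 6.2049
TV_7 = 6.4097/(0.08−0.033) = 136.3761
P₀ = Σ Dₜ/(1+r)ᵗ + TV_7/(1+r)^7 = 102.2717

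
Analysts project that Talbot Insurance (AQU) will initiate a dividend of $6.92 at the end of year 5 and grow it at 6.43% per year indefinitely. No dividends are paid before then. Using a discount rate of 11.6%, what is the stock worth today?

Deferred-dividend DDM. At t=4 the remaining stream is a growing perpetuity with first payment D_5 = 6.92.
V_4 = D_5/(r−g) = 6.92/(0.116−0.0643) = 133.8491
P₀ = V_4/(1+r)^4 = 133.8491/(1+0.116)^4 = 86.2897

$86.29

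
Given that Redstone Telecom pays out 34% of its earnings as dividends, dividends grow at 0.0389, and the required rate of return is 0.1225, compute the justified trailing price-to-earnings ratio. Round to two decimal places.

4.23

Justified trailing P/E = b(1+g)/(r−g) = 0.34×(1+0.0389)/(0.1225−0.0389) = 4.2252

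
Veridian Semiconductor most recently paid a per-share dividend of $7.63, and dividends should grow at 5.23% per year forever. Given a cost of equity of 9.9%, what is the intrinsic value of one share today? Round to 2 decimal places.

$171.93

Gordon growth model: P₀ = D₁/(r − g). D₁ = 7.63 × (1 + 0.0523) = 8.0290.
P₀ = 8.0290 / (0.099 − 0.0523) = 8.0290 / 0.0467 = 171.9282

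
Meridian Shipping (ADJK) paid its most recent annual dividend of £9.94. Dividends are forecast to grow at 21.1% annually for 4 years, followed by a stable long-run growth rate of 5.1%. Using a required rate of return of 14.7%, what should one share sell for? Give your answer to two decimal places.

Two-stage DDM. Project D₁…D_4 at 0.211, terminal growth 0.051, discount at r = 0.147.
D_1 = 12.0373
D_2 = 14.5772
D_3 = 17.6530
D_4 = 21.3778
Terminal value at t=4: TV = D_5/(r−g) = 22.4681/(0.147−0.051) = 234.0423
P₀ = 12.0373/(1+0.147)^1 + 14.5772/(1+0.147)^2 + 17.6530/(1+0.147)^3 + 21.3778/(1+0.147)^4 + 234.0423/(1+0.147)^4 = 180.8444

£180.84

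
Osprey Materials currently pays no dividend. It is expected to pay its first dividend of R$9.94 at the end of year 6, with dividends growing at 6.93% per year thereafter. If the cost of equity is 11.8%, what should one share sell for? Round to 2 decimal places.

Deferred-dividend DDM. At t=5 the remaining stream is a growing perpetuity with first payment D_6 = 9.94.
V_5 = D_6/(r−g) = 9.94/(0.118−0.0693) = 204.1068
P₀ = V_5/(1+r)^5 = 204.1068/(1+0.118)^5 = 116.8553

R$116.86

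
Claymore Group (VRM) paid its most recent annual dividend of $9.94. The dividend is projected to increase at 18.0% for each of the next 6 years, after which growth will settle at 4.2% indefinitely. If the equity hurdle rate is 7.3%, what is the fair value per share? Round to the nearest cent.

$675.28

Two-stage DDM. Project D₁…D_6 at 0.18, terminal growth 0.042, discount at r = 0.073.
D_1 = 11.7292
D_2 = 13.8405
D_3 = 16.3317
D_4 = 19.2715
D_5 = 22.7403
D_6 = 26.8336
Terminal value at t=6: TV = D_7/(r−g) = 27.9606/(0.073−0.042) = 901.9541
P₀ = 11.7292/(1+0.073)^1 + 13.8405/(1+0.073)^2 + 16.3317/(1+0.073)^3 + 19.2715/(1+0.073)^4 + 22.7403/(1+0.073)^5 + 26.8336/(1+0.073)^6 + 901.9541/(1+0.073)^6 = 675.2797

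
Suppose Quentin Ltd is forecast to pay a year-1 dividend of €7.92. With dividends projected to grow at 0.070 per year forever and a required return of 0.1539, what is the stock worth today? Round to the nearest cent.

€94.40

Gordon growth model: P₀ = D₁/(r − g), with D₁ = 7.92 given directly.
P₀ = 7.9200 / (0.1539 − 0.07) = 7.9200 / 0.0839 = 94.3981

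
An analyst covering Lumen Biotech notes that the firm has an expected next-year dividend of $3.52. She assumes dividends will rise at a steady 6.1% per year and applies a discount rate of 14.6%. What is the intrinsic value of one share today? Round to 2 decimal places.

Gordon growth model: P₀ = D₁/(r − g), with D₁ = 3.52 given directly.
P₀ = 3.5200 / (0.146 − 0.061) = 3.5200 / 0.085 = 41.4118

$41.41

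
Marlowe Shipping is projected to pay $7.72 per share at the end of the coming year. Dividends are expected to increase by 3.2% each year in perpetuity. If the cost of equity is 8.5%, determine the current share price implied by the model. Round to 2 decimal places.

Gordon growth model: P₀ = D₁/(r − g), with D₁ = 7.72 given directly.
P₀ = 7.7200 / (0.085 − 0.032) = 7.7200 / 0.053 = 145.6604

$145.66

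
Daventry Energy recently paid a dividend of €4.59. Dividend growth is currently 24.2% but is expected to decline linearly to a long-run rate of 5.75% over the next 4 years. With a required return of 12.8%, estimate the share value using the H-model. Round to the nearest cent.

H-model: P₀ = D₀[(1+g_L) + H(g_S−g_L)]/(r−g_L), with H = 4/2 = 2.
P₀ = 4.59 × [(1+0.0575) + 2×(0.242−0.0575)] / (0.128−0.0575)
   = 4.59 × 1.4265 / 0.0705 = 92.8743

€92.87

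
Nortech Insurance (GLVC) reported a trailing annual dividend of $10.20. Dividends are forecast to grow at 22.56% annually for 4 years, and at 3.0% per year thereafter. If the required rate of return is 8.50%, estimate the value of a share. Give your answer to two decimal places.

$366.84

Two-stage DDM. Project D₁…D_4 at 0.2256, terminal growth 0.03, discount at r = 0.085.
D_1 = 12.5011
D_2 = 15.3214
D_3 = 18.7779
D_4 = 23.0142
Terminal value at t=4: TV = D_5/(r−g) = 23.7046/(0.085−0.03) = 430.9925
P₀ = 12.5011/(1+0.085)^1 + 15.3214/(1+0.085)^2 + 18.7779/(1+0.085)^3 + 23.0142/(1+0.085)^4 + 430.9925/(1+0.085)^4 = 366.8375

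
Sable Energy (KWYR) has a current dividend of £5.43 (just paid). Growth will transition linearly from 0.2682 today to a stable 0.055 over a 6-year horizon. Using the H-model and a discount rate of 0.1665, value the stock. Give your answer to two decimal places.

£82.53

H-model: P₀ = D₀[(1+g_L) + H(g_S−g_L)]/(r−g_L), with H = 6/2 = 3.
P₀ = 5.43 × [(1+0.055) + 3×(0.2682−0.055)] / (0.1665−0.055)
   = 5.43 × 1.6946 / 0.1115 = 82.5263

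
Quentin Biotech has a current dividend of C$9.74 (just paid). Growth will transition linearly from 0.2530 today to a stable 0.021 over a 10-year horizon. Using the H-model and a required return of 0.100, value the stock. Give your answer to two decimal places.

H-model: P₀ = D₀[(1+g_L) + H(g_S−g_L)]/(r−g_L), with H = 10/2 = 5.
P₀ = 9.74 × [(1+0.021) + 5×(0.253−0.021)] / (0.1−0.021)
   = 9.74 × 2.1810 / 0.079 = 268.8980

C$268.90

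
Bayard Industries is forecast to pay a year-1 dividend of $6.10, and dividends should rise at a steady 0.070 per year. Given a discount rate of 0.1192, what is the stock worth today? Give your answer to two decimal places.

$123.98

Gordon growth model: P₀ = D₁/(r − g), with D₁ = 6.10 given directly.
P₀ = 6.1000 / (0.1192 − 0.07) = 6.1000 / 0.0492 = 123.9837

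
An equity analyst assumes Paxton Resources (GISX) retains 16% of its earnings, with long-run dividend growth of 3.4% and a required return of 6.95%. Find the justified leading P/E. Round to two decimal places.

Payout ratio b = 1 − 0.16 = 0.84.
Justified leading P/E = b/(r−g) = 0.84/(0.0695−0.034) = 23.6620

23.66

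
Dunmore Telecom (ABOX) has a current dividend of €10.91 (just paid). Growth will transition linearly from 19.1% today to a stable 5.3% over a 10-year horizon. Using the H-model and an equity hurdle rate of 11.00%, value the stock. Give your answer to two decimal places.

H-model: P₀ = D₀[(1+g_L) + H(g_S−g_L)]/(r−g_L), with H = 10/2 = 5.
P₀ = 10.91 × [(1+0.053) + 5×(0.191−0.053)] / (0.11−0.053)
   = 10.91 × 1.7430 / 0.057 = 333.6163

€333.62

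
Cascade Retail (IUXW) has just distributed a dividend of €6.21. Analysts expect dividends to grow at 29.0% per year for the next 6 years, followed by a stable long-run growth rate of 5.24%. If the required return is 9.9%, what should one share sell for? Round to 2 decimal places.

Two-stage DDM. Project D₁…D_6 at 0.29, terminal growth 0.0524, discount at r = 0.099.
D_1 = 8.0109
D_2 = 10.3341
D_3 = 13.3309
D_4 = 17.1969
D_5 = 22.1840
D_6 = 28.6174
Terminal value at t=6: TV = D_7/(r−g) = 30.1169/(0.099−0.0524) = 646.2861
P₀ = 8.0109/(1+0.099)^1 + 10.3341/(1+0.099)^2 + 13.3309/(1+0.099)^3 + 17.1969/(1+0.099)^4 + 22.1840/(1+0.099)^5 + 28.6174/(1+0.099)^6 + 646.2861/(1+0.099)^6 = 434.5643

€434.56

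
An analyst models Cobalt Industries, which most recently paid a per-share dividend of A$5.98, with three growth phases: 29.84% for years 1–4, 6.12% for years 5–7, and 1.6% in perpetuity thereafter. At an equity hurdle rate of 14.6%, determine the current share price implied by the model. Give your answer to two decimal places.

A$119.55

Three-stage DDM. Project D₁…D_7; terminal Gordon value at t=7 with g = 0.016; discount at r = 0.146.
D_1 = 7.7644
D_2 = 10.0813
D_3 = 13.0896
D_4 = 16.9955
D_5 = 18.0357
D_6 = 19.1395
D_7 = 20.3108
TV_7 = 20.6358/(0.146−0.016) = 158.7367
P₀ = Σ Dₜ/(1+r)ᵗ + TV_7/(1+r)^7 = 119.5485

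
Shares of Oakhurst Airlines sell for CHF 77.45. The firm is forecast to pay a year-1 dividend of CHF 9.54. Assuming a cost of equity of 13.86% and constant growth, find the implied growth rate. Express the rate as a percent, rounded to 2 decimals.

1.54%

From P₀ = D₁/(r − g), the implied growth is g = r − D₁/P₀.
g = 0.1386 − 9.54/77.45 = 0.1386 − 0.12318 = 0.01542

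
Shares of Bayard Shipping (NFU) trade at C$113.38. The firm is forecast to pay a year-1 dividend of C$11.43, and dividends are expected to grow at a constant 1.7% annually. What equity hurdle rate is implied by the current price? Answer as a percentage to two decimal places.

Rearranging the constant-growth DDM: r = D₁/P₀ + g.
r = 11.4300 / 113.38 + 0.017 = 0.10081 + 0.017 = 0.11781

11.78%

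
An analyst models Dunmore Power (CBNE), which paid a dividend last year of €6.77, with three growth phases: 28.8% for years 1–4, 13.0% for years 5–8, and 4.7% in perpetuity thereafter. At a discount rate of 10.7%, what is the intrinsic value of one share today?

€327.43

Three-stage DDM. Project D₁…D_8; terminal Gordon value at t=8 with g = 0.047; discount at r = 0.107.
D_1 = 8.7198
D_2 = 11.2311
D_3 = 14.4656
D_4 = 18.6317
D_5 = 21.0538
D_6 = 23.7908
D_7 = 26.8836
D_8 = 30.3785
TV_8 = 31.8063/(0.107−0.047) = 530.1043
P₀ = Σ Dₜ/(1+r)ᵗ + TV_8/(1+r)^8 = 327.4321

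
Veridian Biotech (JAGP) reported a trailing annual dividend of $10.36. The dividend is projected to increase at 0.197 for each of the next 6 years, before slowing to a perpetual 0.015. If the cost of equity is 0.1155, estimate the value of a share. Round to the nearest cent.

Two-stage DDM. Project D₁…D_6 at 0.197, terminal growth 0.015, discount at r = 0.1155.
D_1 = 12.4009
D_2 = 14.8439
D_3 = 17.7681
D_4 = 21.2685
D_5 = 25.4584
D_6 = 30.4737
Terminal value at t=6: TV = D_7/(r−g) = 30.9308/(0.1155−0.015) = 307.7688
P₀ = 12.4009/(1+0.1155)^1 + 14.8439/(1+0.1155)^2 + 17.7681/(1+0.1155)^3 + 21.2685/(1+0.1155)^4 + 25.4584/(1+0.1155)^5 + 30.4737/(1+0.1155)^6 + 307.7688/(1+0.1155)^6 = 239.8762

$239.88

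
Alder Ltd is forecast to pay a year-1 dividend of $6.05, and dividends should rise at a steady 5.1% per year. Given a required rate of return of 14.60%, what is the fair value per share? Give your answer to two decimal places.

Gordon growth model: P₀ = D₁/(r − g), with D₁ = 6.05 given directly.
P₀ = 6.0500 / (0.146 − 0.051) = 6.0500 / 0.095 = 63.6842

$63.68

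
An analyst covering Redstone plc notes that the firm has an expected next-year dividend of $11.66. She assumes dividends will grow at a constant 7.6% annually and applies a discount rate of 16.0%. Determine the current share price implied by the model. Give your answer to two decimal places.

$138.81

Gordon growth model: P₀ = D₁/(r − g), with D₁ = 11.66 given directly.
P₀ = 11.6600 / (0.16 − 0.076) = 11.6600 / 0.084 = 138.8095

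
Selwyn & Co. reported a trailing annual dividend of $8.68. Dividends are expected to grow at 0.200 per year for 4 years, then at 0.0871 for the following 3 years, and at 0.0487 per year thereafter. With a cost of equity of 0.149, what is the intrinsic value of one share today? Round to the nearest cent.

$157.95

Three-stage DDM. Project D₁…D_7; terminal Gordon value at t=7 with g = 0.0487; discount at r = 0.149.
D_1 = 10.4160
D_2 = 12.4992
D_3 = 14.9990
D_4 = 17.9988
D_5 = 19.5665
D_6 = 21.2708
D_7 = 23.1235
TV_7 = 24.2496/(0.149−0.0487) = 241.7706
P₀ = Σ Dₜ/(1+r)ᵗ + TV_7/(1+r)^7 = 157.9539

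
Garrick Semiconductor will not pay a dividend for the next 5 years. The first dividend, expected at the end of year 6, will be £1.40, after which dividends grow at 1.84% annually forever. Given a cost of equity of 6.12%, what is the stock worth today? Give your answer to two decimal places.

Deferred-dividend DDM. At t=5 the remaining stream is a growing perpetuity with first payment D_6 = 1.40.
V_5 = D_6/(r−g) = 1.40/(0.0612−0.0184) = 32.7103
P₀ = V_5/(1+r)^5 = 32.7103/(1+0.0612)^5 = 24.3051

£24.31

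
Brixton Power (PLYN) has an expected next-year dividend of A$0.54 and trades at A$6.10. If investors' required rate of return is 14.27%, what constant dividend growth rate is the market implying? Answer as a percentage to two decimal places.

From P₀ = D₁/(r − g), the implied growth is g = r − D₁/P₀.
g = 0.1427 − 0.54/6.10 = 0.1427 − 0.08852 = 0.05418

5.42%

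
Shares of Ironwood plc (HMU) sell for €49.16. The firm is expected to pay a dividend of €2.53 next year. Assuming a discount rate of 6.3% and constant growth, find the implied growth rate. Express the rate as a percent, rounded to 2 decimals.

From P₀ = D₁/(r − g), the implied growth is g = r − D₁/P₀.
g = 0.063 − 2.53/49.16 = 0.063 − 0.05146 = 0.01154

1.15%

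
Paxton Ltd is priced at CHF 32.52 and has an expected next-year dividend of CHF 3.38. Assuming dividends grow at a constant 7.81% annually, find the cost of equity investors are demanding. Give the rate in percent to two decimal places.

Rearranging the constant-growth DDM: r = D₁/P₀ + g.
r = 3.3800 / 32.52 + 0.0781 = 0.10394 + 0.0781 = 0.18204

18.20%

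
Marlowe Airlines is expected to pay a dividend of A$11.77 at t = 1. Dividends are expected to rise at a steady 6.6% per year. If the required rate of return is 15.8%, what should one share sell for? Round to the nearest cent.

A$127.93

Gordon growth model: P₀ = D₁/(r − g), with D₁ = 11.77 given directly.
P₀ = 11.7700 / (0.158 − 0.066) = 11.7700 / 0.092 = 127.9348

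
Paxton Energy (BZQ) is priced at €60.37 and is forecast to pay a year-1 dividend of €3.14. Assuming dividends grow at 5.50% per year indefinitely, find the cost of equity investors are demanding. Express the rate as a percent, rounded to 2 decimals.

Rearranging the constant-growth DDM: r = D₁/P₀ + g.
r = 3.1400 / 60.37 + 0.055 = 0.05201 + 0.055 = 0.10701

10.70%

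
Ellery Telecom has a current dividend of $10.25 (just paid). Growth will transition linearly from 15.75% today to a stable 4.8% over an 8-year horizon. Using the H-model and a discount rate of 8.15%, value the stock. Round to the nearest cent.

$454.67

H-model: P₀ = D₀[(1+g_L) + H(g_S−g_L)]/(r−g_L), with H = 8/2 = 4.
P₀ = 10.25 × [(1+0.048) + 4×(0.1575−0.048)] / (0.0815−0.048)
   = 10.25 × 1.4860 / 0.0335 = 454.6716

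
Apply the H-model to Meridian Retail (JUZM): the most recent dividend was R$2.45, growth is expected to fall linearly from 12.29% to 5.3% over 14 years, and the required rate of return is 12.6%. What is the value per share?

R$51.76

H-model: P₀ = D₀[(1+g_L) + H(g_S−g_L)]/(r−g_L), with H = 14/2 = 7.
P₀ = 2.45 × [(1+0.053) + 7×(0.1229−0.053)] / (0.126−0.053)
   = 2.45 × 1.5423 / 0.073 = 51.7621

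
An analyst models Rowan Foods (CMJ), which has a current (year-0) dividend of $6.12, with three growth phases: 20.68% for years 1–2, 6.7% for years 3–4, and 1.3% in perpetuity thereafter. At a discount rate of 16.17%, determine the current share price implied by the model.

$62.55

Three-stage DDM. Project D₁…D_4; terminal Gordon value at t=4 with g = 0.013; discount at r = 0.1617.
D_1 = 7.3856
D_2 = 8.9130
D_3 = 9.5101
D_4 = 10.1473
TV_4 = 10.2792/(0.1617−0.013) = 69.1273
P₀ = Σ Dₜ/(1+r)ᵗ + TV_4/(1+r)^4 = 62.5550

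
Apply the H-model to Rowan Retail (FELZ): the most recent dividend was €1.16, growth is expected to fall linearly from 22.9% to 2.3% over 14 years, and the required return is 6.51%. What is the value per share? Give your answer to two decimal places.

€67.92

H-model: P₀ = D₀[(1+g_L) + H(g_S−g_L)]/(r−g_L), with H = 14/2 = 7.
P₀ = 1.16 × [(1+0.023) + 7×(0.229−0.023)] / (0.0651−0.023)
   = 1.16 × 2.4650 / 0.0421 = 67.9192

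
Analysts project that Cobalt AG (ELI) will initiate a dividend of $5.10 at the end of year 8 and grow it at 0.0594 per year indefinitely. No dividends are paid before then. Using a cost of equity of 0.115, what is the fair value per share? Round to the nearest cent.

$42.81

Deferred-dividend DDM. At t=7 the remaining stream is a growing perpetuity with first payment D_8 = 5.10.
V_7 = D_8/(r−g) = 5.10/(0.115−0.0594) = 91.7266
P₀ = V_7/(1+r)^7 = 91.7266/(1+0.115)^7 = 42.8126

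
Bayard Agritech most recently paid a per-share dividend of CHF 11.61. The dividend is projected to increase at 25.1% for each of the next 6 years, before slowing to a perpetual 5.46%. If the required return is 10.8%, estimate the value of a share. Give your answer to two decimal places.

Two-stage DDM. Project D₁…D_6 at 0.251, terminal growth 0.0546, discount at r = 0.108.
D_1 = 14.5241
D_2 = 18.1697
D_3 = 22.7302
D_4 = 28.4355
D_5 = 35.5729
D_6 = 44.5016
Terminal value at t=6: TV = D_7/(r−g) = 46.9314/(0.108−0.0546) = 878.8658
P₀ = 14.5241/(1+0.108)^1 + 18.1697/(1+0.108)^2 + 22.7302/(1+0.108)^3 + 28.4355/(1+0.108)^4 + 35.5729/(1+0.108)^5 + 44.5016/(1+0.108)^6 + 878.8658/(1+0.108)^6 = 583.8286

CHF 583.83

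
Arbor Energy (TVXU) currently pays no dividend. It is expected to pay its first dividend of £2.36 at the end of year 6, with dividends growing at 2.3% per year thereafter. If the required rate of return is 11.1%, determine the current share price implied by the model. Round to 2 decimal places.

£15.84

Deferred-dividend DDM. At t=5 the remaining stream is a growing perpetuity with first payment D_6 = 2.36.
V_5 = D_6/(r−g) = 2.36/(0.111−0.023) = 26.8182
P₀ = V_5/(1+r)^5 = 26.8182/(1+0.111)^5 = 15.8438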